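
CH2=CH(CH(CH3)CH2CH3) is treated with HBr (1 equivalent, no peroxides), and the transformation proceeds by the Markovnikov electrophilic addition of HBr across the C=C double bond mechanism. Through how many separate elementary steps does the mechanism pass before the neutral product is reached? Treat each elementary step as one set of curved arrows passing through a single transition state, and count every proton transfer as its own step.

Step 1: Protonation of the alkene by HBr: the π bond acts as the nucleophile and picks up H⁺, giving the more stable (Markovnikov) secondary carbocation. The H–Br bond breaks heterolytically, releasing Br⁻.
Step 2: A hydride (H with its bonding pair) migrates from the adjacent sec-butyl carbon to the cationic centre — a 1,2-hydride shift — upgrading the secondary cation to a tertiary one.
Step 3: Nucleophilic attack by Br⁻ on the carbocation completes the addition, giving R–Br.
Total: 3 elementary steps.

3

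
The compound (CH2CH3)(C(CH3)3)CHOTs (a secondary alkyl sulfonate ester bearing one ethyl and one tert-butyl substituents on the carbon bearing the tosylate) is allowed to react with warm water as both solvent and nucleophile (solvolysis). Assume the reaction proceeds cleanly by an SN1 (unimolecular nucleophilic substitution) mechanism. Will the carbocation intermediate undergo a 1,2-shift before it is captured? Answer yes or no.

The first-formed carbocation is secondary.
The adjacent tert-butyl carbon has no hydrogen but bears methyl groups; migration of one methyl with its bonding pair (a 1,2-methyl shift) places the charge on a tertiary centre.
Tertiary is more stable than secondary, so the shift occurs.

yes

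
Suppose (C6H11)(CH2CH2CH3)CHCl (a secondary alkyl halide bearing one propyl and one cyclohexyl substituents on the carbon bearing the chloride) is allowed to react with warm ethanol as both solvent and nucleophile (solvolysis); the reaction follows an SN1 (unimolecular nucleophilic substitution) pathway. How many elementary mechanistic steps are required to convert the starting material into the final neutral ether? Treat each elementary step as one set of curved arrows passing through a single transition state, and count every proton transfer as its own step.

4

Step 1: Ionisation: the C–Cl σ-bond cleaves heterolytically; both bonding electrons depart with Cl⁻, leaving a secondary carbocation at the α-carbon.
Step 2: A 1,2-hydride shift from the adjacent cyclohexyl carbon moves the positive charge from the secondary centre to an adjacent carbon, generating a more stable tertiary carbocation.
Step 3: A lone pair on the oxygen of CH3CH2OH attacks the carbocation, forming a new C–O σ-bond and an oxonium ion.
Step 4: Proton transfer from the O–H of the oxonium ion to a solvent molecule delivers the neutral ether.
Total: 4 elementary steps.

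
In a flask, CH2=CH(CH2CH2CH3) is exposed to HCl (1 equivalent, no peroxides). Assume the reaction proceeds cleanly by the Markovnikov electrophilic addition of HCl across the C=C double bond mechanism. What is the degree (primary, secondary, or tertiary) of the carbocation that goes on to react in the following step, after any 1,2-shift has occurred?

secondary

Step 1: Electrophilic addition begins with the π(C=C) electrons forming a bond to the proton of HCl. Following Markovnikov's rule, the resulting cation is secondary. The H–Cl bond breaks heterolytically, releasing Cl⁻.
No single 1,2-shift to an adjacent carbon would give a more-substituted cation, so no rearrangement occurs.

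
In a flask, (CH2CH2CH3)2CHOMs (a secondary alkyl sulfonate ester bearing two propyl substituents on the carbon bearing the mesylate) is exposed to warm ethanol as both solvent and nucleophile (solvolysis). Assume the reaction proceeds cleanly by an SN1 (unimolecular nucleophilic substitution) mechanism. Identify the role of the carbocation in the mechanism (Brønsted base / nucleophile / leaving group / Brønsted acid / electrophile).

Step 2: CH3CH2OH donates an oxygen lone pair into the empty p orbital of the cation, giving a protonated ether (an oxonium ion).
The carbocation accepts an electron pair into an empty or π* orbital — it is the electrophile.

electrophile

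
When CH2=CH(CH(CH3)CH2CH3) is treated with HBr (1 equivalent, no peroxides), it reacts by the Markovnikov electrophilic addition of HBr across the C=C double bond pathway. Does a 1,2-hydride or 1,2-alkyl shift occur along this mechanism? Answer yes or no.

yes

The first-formed carbocation is secondary.
The adjacent sec-butyl carbon already bears 2 other carbon substituents and has a hydrogen to migrate; after a 1,2-hydride shift from that carbon the positive charge sits on a tertiary centre.
Tertiary is more stable than secondary, so the shift occurs.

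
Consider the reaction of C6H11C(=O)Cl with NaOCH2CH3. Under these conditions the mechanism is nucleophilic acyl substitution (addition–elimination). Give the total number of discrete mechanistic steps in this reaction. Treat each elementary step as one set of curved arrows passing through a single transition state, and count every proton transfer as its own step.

Step 1: Nucleophilic addition of CH3CH2O⁻ to the acyl carbon breaks the π(C=O) bond and yields a tetrahedral, anionic intermediate.
Step 2: An oxygen lone pair re-forms the C=O π bond as the C–Cl σ-bond breaks; Cl⁻ is expelled.
Total: 2 elementary steps.

2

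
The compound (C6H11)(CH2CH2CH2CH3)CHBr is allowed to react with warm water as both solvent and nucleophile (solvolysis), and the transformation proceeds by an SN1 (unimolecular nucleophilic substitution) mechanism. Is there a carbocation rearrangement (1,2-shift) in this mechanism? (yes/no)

The first-formed carbocation is secondary.
The adjacent cyclohexyl carbon already bears 2 other carbon substituents and has a hydrogen to migrate; after a 1,2-hydride shift from that carbon the positive charge sits on a tertiary centre.
Tertiary is more stable than secondary, so the shift occurs.

yes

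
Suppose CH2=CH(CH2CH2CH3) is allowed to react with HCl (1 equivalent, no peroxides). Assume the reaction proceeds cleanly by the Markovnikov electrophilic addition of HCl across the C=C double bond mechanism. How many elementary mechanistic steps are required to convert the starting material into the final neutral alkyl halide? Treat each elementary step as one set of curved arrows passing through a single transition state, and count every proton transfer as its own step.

Step 1: Electrophilic addition begins with the π(C=C) electrons forming a bond to the proton of HCl. Following Markovnikov's rule, the resulting cation is secondary. The H–Cl bond breaks heterolytically, releasing Cl⁻.
(No 1,2-shift: no single shift to an adjacent carbon would give a more stable cation.)
Step 2: Nucleophilic attack by Cl⁻ on the carbocation completes the addition, giving R–Cl.
Total: 2 elementary steps.

2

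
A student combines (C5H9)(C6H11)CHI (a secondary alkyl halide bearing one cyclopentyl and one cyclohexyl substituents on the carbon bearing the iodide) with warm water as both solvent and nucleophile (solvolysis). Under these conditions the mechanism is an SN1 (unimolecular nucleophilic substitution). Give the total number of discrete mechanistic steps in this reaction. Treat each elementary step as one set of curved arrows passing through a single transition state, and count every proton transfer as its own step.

4

Step 1: Ionisation: the C–I σ-bond cleaves heterolytically; both bonding electrons depart with I⁻, leaving a secondary carbocation at the α-carbon.
Step 2: Carbocation rearrangement: a 1,2-hydride shift from the adjacent cyclopentyl carbon converts the initially-formed secondary cation into the more stable tertiary cation.
Step 3: A lone pair on the oxygen of H2O attacks the carbocation, forming a new C–O σ-bond and an oxonium ion.
Step 4: Deprotonation of the oxonium oxygen by solvent water yields the neutral alcohol.
Total: 4 elementary steps.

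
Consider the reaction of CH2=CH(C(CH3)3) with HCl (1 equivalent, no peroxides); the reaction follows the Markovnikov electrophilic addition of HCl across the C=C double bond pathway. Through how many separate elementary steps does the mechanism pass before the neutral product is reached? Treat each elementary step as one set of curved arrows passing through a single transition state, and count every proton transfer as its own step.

3

Step 1: The π electrons of the C=C bond attack a proton of HCl; Markovnikov addition places the new C–H on the less-substituted alkene carbon, so the positive charge ends up on the more-substituted carbon — a secondary carbocation. The H–Cl bond breaks heterolytically, releasing Cl⁻.
Step 2: A methyl group with its bonding pair migrates from the adjacent tert-butyl carbon to the cationic centre — a 1,2-methyl shift — upgrading the secondary cation to a tertiary one.
Step 3: The Cl⁻ anion donates a lone pair to the carbocation, forming the new C–Cl σ-bond and giving the neutral alkyl halide.
Total: 3 elementary steps.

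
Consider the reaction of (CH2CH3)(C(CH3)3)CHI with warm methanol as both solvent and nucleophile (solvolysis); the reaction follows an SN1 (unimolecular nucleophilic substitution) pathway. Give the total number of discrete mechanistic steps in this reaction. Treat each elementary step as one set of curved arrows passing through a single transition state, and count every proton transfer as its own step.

4

Step 1: Unassisted departure of I⁻ (taking the C–I bonding pair) generates a secondary carbocation.
Step 2: A 1,2-methyl shift from the adjacent tert-butyl carbon moves the positive charge from the secondary centre to an adjacent carbon, generating a more stable tertiary carbocation.
Step 3: Nucleophilic capture: the oxygen of CH3OH bonds to the cationic carbon, producing an oxonium-ion intermediate.
Step 4: A second solvent molecule removes the proton on oxygen, giving the neutral ether product.
Total: 4 elementary steps.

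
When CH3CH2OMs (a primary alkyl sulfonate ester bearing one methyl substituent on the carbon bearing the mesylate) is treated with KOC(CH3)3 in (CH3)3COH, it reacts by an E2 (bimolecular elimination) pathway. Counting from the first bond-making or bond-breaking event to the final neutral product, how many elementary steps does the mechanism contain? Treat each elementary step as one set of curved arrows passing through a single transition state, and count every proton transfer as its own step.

1

Step 1: In one step, (CH3)3CO⁻ pulls off a β-proton, the C–O bond cleaves, and a C=C double bond forms between the α- and β-carbons (E2, anti elimination).
Total: 1 elementary step.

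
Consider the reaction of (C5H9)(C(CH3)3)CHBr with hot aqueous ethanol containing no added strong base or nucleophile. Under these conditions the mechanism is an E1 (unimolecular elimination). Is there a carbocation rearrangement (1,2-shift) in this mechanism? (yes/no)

yes

The first-formed carbocation is secondary.
The adjacent cyclopentyl carbon already bears 2 other carbon substituents and has a hydrogen to migrate; after a 1,2-hydride shift from that carbon the positive charge sits on a tertiary centre.
Tertiary is more stable than secondary, so the shift occurs.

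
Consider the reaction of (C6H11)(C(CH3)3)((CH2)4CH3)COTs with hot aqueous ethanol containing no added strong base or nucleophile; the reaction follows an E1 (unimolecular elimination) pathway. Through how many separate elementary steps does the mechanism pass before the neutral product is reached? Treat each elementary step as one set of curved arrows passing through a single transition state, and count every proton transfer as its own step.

Step 1: Rate-determining heterolysis of the C–O bond gives TsO⁻ and a tertiary carbocation.
(No 1,2-shift: no single shift to an adjacent carbon would give a more stable cation.)
Step 2: A water (or ethanol) molecule (solvent) deprotonates a β-carbon; as the C–H bond breaks, those electrons form the new alkene π bond.
Total: 2 elementary steps.

2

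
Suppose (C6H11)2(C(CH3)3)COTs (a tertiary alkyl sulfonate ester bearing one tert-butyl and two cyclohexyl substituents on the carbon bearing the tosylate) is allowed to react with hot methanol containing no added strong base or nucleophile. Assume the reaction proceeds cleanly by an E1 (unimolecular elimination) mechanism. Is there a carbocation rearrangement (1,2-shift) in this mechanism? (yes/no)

The first-formed carbocation is tertiary.
No single 1,2-shift to an adjacent carbon would produce a more-substituted cation than the one already present, so no rearrangement occurs.

no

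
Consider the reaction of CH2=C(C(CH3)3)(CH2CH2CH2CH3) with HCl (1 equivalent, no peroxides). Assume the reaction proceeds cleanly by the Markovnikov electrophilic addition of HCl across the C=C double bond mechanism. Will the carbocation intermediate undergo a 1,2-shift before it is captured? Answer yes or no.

The first-formed carbocation is tertiary.
No single 1,2-shift to an adjacent carbon would produce a more-substituted cation than the one already present, so no rearrangement occurs.

no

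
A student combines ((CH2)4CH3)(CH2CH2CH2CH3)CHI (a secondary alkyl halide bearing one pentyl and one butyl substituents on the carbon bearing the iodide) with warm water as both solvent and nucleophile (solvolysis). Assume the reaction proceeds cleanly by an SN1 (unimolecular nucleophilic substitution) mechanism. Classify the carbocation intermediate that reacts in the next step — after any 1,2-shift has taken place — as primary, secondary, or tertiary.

secondary

Step 1: Unassisted departure of I⁻ (taking the C–I bonding pair) generates a secondary carbocation.
No single 1,2-shift to an adjacent carbon would give a more-substituted cation, so no rearrangement occurs.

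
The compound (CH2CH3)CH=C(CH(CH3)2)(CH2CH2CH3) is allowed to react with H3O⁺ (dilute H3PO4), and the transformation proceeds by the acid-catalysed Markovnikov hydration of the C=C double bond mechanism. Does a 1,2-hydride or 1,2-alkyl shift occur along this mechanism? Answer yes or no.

The first-formed carbocation is tertiary.
No single 1,2-shift to an adjacent carbon would produce a more-substituted cation than the one already present, so no rearrangement occurs.

no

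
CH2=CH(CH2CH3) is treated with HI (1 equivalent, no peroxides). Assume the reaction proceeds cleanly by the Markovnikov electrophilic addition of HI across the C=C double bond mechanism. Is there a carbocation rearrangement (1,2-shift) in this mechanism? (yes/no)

The first-formed carbocation is secondary.
No single 1,2-shift to an adjacent carbon would produce a more-substituted cation than the one already present, so no rearrangement occurs.

no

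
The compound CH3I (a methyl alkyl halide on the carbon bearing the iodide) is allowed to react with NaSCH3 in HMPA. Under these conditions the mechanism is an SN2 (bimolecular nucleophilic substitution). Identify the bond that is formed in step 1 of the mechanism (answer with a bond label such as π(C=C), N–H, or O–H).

C–S

Step 1: Backside attack by CH3S⁻ on the carbon bearing the iodide: the new C–S bond forms as the C–I bond breaks, with Walden inversion at carbon.
The bond formed in this step is the C–S bond.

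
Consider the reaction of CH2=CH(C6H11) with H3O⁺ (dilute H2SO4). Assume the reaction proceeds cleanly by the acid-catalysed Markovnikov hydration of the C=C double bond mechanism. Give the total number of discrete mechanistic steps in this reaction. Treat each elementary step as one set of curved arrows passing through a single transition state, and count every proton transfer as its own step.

4

Step 1: Protonation of the alkene by H3O⁺: the π bond acts as the nucleophile and picks up H⁺, giving the more stable (Markovnikov) secondary carbocation. H2O is released.
Step 2: A 1,2-hydride shift from the adjacent cyclohexyl carbon moves the positive charge from the secondary centre to an adjacent carbon, generating a more stable tertiary carbocation.
Step 3: Water acts as the nucleophile: an oxygen lone pair bonds to the cationic carbon, giving an oxonium-ion intermediate.
Step 4: H2O removes a proton from the oxonium oxygen, regenerating H3O⁺ and giving the neutral alcohol.
Total: 4 elementary steps.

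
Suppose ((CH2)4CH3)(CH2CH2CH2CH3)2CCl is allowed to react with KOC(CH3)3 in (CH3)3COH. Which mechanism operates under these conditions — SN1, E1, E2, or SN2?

Conditions: a strong/bulky base with a tertiary substrate bearing a β-hydrogen.
These conditions are the textbook signature of the E2 pathway.
A strong (often hindered) base removes a β-H in concert with loss of the leaving group — bimolecular elimination.

E2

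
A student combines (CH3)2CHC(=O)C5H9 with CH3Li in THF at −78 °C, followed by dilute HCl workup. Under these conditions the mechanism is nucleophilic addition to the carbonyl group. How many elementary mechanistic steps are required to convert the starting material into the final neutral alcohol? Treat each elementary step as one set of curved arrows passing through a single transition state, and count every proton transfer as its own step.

2

Step 1: A lone pair / filled orbital on the carbanion-like carbon of CH3Li attacks the electrophilic carbonyl carbon; the π(C=O) electrons shift onto oxygen, producing a tetrahedral alkoxide intermediate.
Step 2: The alkoxide picks up a proton during dilute HCl workup to yield an alcohol.
Total: 2 elementary steps.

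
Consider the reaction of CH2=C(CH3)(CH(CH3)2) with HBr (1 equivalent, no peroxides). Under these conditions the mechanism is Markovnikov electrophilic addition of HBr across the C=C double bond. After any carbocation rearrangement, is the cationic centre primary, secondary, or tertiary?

Step 1: Electrophilic addition begins with the π(C=C) electrons forming a bond to the proton of HBr. Following Markovnikov's rule, the resulting cation is tertiary. The H–Br bond breaks heterolytically, releasing Br⁻.
No single 1,2-shift to an adjacent carbon would give a more-substituted cation, so no rearrangement occurs.

tertiary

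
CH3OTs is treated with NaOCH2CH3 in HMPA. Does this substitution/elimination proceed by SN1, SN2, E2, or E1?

Conditions: a methyl substrate with a strong nucleophile in the polar aprotic solvent HMPA.
These conditions are the textbook signature of the SN2 pathway.
An unhindered substrate with a strong nucleophile in a polar aprotic solvent favours one-step backside displacement.

SN2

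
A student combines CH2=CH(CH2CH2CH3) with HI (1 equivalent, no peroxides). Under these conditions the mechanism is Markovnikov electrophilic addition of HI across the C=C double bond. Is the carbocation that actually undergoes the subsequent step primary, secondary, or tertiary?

Step 1: Electrophilic addition begins with the π(C=C) electrons forming a bond to the proton of HI. Following Markovnikov's rule, the resulting cation is secondary. The H–I bond breaks heterolytically, releasing I⁻.
No single 1,2-shift to an adjacent carbon would give a more-substituted cation, so no rearrangement occurs.

secondary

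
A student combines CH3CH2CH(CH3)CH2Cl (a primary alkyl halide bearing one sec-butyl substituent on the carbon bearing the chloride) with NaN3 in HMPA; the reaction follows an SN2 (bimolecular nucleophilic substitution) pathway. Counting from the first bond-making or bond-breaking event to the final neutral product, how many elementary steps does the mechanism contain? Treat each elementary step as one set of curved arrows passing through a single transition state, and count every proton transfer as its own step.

1

Step 1: The azide nucleophile donates a lone pair from N to the α-carbon in a backside attack; simultaneously the C–Cl σ-bond breaks and both of its electrons leave with Cl⁻. One concerted step with inversion of configuration.
Total: 1 elementary step.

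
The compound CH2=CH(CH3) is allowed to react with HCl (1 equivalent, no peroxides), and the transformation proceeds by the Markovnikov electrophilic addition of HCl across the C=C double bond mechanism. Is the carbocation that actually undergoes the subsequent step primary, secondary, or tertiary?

Step 1: Electrophilic addition begins with the π(C=C) electrons forming a bond to the proton of HCl. Following Markovnikov's rule, the resulting cation is secondary. The H–Cl bond breaks heterolytically, releasing Cl⁻.
No single 1,2-shift to an adjacent carbon would give a more-substituted cation, so no rearrangement occurs.

secondary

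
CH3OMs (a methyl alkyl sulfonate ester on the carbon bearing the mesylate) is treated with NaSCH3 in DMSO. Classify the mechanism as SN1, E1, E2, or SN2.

SN2

Conditions: a methyl substrate with a strong nucleophile in the polar aprotic solvent DMSO.
These conditions are the textbook signature of the SN2 pathway.
An unhindered substrate with a strong nucleophile in a polar aprotic solvent favours one-step backside displacement.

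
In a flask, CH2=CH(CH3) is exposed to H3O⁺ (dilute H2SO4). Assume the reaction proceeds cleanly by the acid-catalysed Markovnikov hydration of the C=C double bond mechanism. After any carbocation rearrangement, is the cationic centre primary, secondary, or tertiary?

secondary

Step 1: The π electrons of the C=C bond attack a proton of H3O⁺; Markovnikov addition places the new C–H on the less-substituted alkene carbon, so the positive charge ends up on the more-substituted carbon — a secondary carbocation. H2O is released.
No single 1,2-shift to an adjacent carbon would give a more-substituted cation, so no rearrangement occurs.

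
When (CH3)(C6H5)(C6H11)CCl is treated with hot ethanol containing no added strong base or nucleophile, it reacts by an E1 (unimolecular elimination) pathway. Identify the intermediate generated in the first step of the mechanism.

Step 1: Rate-determining heterolysis of the C–Cl bond gives Cl⁻ and a tertiary carbocation.
After step 1 the species present is a tertiary carbocation.

tertiary carbocation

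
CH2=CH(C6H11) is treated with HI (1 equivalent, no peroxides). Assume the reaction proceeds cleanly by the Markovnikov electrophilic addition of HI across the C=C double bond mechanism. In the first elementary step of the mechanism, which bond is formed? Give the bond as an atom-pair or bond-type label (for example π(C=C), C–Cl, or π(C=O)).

C–H

Step 1: Protonation of the alkene by HI: the π bond acts as the nucleophile and picks up H⁺, giving the more stable (Markovnikov) secondary carbocation. The H–I bond breaks heterolytically, releasing I⁻.
The bond formed in this step is the C–H bond.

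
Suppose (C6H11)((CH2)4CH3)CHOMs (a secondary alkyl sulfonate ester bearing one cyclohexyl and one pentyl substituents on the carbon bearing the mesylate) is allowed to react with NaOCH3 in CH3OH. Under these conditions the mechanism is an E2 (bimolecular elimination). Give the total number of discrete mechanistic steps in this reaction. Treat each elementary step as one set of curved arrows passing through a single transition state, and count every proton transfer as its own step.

1

Step 1: Concerted anti-periplanar elimination: CH3O⁻ abstracts a β-H while MsO⁻ leaves, and the C–H electrons become the new C=C π bond — all in a single transition state.
Total: 1 elementary step.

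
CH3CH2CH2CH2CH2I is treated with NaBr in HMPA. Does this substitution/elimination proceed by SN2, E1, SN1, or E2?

SN2

Conditions: a primary substrate with a strong nucleophile in the polar aprotic solvent HMPA.
These conditions are the textbook signature of the SN2 pathway.
An unhindered substrate with a strong nucleophile in a polar aprotic solvent favours one-step backside displacement.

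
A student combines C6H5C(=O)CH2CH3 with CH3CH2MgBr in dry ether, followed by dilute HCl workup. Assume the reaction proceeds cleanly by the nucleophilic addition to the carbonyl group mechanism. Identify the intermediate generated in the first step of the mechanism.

Step 1: the carbanion-like carbon of CH3CH2MgBr attacks the sp² carbonyl carbon; the C=O π bond breaks and the electrons end up as a lone pair on the alkoxide oxygen of the tetrahedral intermediate.
After step 1 the species present is a tetrahedral alkoxide intermediate.

tetrahedral alkoxide intermediate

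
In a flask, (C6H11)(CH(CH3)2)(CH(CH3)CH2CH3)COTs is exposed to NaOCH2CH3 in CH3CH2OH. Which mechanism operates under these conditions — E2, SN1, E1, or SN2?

Conditions: a strong base with a tertiary substrate bearing a β-hydrogen.
These conditions are the textbook signature of the E2 pathway.
A strong (often hindered) base removes a β-H in concert with loss of the leaving group — bimolecular elimination.

E2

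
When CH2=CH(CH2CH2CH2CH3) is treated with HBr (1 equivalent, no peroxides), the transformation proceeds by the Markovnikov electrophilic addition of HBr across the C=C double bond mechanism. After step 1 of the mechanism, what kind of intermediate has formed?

Step 1: Electrophilic addition begins with the π(C=C) electrons forming a bond to the proton of HBr. Following Markovnikov's rule, the resulting cation is secondary. The H–Br bond breaks heterolytically, releasing Br⁻.
After step 1 the species present is a secondary carbocation.

secondary carbocation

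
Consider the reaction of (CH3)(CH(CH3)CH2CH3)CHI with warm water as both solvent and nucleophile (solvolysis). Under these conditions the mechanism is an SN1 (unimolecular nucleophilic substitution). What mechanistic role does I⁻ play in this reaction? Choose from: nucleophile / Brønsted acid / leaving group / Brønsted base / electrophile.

Step 1: The C–I bond breaks with both electrons going to the iodide; I⁻ leaves and a secondary carbocation remains.
I⁻ departs with both electrons of the breaking σ-bond — that is the definition of a leaving group.

leaving group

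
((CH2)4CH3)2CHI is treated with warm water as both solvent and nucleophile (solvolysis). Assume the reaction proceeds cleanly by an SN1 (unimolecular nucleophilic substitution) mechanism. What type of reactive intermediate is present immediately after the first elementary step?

Step 1: Ionisation: the C–I σ-bond cleaves heterolytically; both bonding electrons depart with I⁻, leaving a secondary carbocation at the α-carbon.
After step 1 the species present is a secondary carbocation.

secondary carbocation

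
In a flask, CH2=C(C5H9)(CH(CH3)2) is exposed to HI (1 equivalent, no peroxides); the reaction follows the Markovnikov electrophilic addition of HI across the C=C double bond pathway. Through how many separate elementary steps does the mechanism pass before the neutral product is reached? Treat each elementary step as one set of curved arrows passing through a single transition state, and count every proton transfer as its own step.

Step 1: The π electrons of the C=C bond attack a proton of HI; Markovnikov addition places the new C–H on the less-substituted alkene carbon, so the positive charge ends up on the more-substituted carbon — a tertiary carbocation. The H–I bond breaks heterolytically, releasing I⁻.
(No 1,2-shift: no single shift to an adjacent carbon would give a more stable cation.)
Step 2: I⁻ captures the cation: a lone pair on I⁻ fills the empty p orbital, producing the alkyl halide product.
Total: 2 elementary steps.

2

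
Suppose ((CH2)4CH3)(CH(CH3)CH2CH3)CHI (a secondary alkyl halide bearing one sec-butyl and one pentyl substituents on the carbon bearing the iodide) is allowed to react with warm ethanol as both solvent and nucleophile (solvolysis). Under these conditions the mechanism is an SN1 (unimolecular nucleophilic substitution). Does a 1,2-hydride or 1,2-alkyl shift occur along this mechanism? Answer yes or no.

The first-formed carbocation is secondary.
The adjacent sec-butyl carbon already bears 2 other carbon substituents and has a hydrogen to migrate; after a 1,2-hydride shift from that carbon the positive charge sits on a tertiary centre.
Tertiary is more stable than secondary, so the shift occurs.

yes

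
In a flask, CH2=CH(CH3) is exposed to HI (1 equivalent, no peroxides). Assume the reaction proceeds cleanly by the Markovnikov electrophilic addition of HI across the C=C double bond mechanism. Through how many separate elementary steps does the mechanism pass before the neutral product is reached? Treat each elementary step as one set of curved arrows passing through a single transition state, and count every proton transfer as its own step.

Step 1: The π electrons of the C=C bond attack a proton of HI; Markovnikov addition places the new C–H on the less-substituted alkene carbon, so the positive charge ends up on the more-substituted carbon — a secondary carbocation. The H–I bond breaks heterolytically, releasing I⁻.
(No 1,2-shift: no single shift to an adjacent carbon would give a more stable cation.)
Step 2: The I⁻ anion donates a lone pair to the carbocation, forming the new C–I σ-bond and giving the neutral alkyl halide.
Total: 2 elementary steps.

2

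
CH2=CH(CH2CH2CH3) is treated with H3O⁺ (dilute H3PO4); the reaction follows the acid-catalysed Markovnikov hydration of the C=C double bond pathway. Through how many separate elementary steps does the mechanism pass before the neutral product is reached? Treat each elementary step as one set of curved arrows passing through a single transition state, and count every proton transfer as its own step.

3

Step 1: Electrophilic addition begins with the π(C=C) electrons forming a bond to the proton of H3O⁺. Following Markovnikov's rule, the resulting cation is secondary. H2O is released.
(No 1,2-shift: no single shift to an adjacent carbon would give a more stable cation.)
Step 2: Water acts as the nucleophile: an oxygen lone pair bonds to the cationic carbon, giving an oxonium-ion intermediate.
Step 3: Deprotonation of the oxonium ion by a water molecule delivers the neutral alcohol and regenerates the acid catalyst.
Total: 3 elementary steps.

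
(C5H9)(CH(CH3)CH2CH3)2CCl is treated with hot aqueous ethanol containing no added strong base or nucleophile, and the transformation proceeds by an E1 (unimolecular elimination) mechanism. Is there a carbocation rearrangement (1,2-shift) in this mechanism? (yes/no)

The first-formed carbocation is tertiary.
No single 1,2-shift to an adjacent carbon would produce a more-substituted cation than the one already present, so no rearrangement occurs.

no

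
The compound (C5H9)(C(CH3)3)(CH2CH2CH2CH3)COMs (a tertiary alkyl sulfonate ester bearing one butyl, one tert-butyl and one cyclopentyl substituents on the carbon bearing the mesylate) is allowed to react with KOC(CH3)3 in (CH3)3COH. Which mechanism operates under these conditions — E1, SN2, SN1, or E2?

Conditions: a strong/bulky base with a tertiary substrate bearing a β-hydrogen.
These conditions are the textbook signature of the E2 pathway.
A strong (often hindered) base removes a β-H in concert with loss of the leaving group — bimolecular elimination.

E2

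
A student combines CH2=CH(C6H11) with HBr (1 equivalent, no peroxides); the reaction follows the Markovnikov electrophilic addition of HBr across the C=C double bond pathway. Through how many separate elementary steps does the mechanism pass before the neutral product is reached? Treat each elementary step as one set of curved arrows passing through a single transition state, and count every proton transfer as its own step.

3

Step 1: The π electrons of the C=C bond attack a proton of HBr; Markovnikov addition places the new C–H on the less-substituted alkene carbon, so the positive charge ends up on the more-substituted carbon — a secondary carbocation. The H–Br bond breaks heterolytically, releasing Br⁻.
Step 2: A 1,2-hydride shift from the adjacent cyclohexyl carbon moves the positive charge from the secondary centre to an adjacent carbon, generating a more stable tertiary carbocation.
Step 3: Nucleophilic attack by Br⁻ on the carbocation completes the addition, giving R–Br.
Total: 3 elementary steps.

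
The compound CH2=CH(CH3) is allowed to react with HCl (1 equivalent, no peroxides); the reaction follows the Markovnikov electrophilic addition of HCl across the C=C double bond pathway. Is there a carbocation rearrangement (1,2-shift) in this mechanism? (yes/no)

no

The first-formed carbocation is secondary.
No single 1,2-shift to an adjacent carbon would produce a more-substituted cation than the one already present, so no rearrangement occurs.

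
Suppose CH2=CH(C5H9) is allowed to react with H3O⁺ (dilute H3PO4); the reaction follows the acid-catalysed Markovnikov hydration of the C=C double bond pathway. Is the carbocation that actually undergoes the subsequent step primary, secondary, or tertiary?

tertiary

Step 1: Electrophilic addition begins with the π(C=C) electrons forming a bond to the proton of H3O⁺. Following Markovnikov's rule, the resulting cation is secondary. H2O is released.
Step 2: Carbocation rearrangement: a 1,2-hydride shift from the adjacent cyclopentyl carbon converts the initially-formed secondary cation into the more stable tertiary cation.
The cation rearranges from secondary to tertiary via a 1,2-hydride shift from the adjacent cyclopentyl carbon; the tertiary cation is what reacts next.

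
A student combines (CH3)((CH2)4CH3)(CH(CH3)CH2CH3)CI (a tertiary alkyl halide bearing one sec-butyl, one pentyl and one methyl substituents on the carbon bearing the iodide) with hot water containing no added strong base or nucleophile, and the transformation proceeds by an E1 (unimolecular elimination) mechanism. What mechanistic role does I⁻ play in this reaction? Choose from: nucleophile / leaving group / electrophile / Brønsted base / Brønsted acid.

Step 1: The C–I bond breaks with both electrons going to the iodide; I⁻ leaves and a tertiary carbocation remains.
I⁻ departs with both electrons of the breaking σ-bond — that is the definition of a leaving group.

leaving group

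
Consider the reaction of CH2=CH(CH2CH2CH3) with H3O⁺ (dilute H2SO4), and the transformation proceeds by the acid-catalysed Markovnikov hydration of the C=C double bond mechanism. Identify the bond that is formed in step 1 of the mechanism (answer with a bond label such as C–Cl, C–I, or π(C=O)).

C–H

Step 1: The π electrons of the C=C bond attack a proton of H3O⁺; Markovnikov addition places the new C–H on the less-substituted alkene carbon, so the positive charge ends up on the more-substituted carbon — a secondary carbocation. H2O is released.
The bond formed in this step is the C–H bond.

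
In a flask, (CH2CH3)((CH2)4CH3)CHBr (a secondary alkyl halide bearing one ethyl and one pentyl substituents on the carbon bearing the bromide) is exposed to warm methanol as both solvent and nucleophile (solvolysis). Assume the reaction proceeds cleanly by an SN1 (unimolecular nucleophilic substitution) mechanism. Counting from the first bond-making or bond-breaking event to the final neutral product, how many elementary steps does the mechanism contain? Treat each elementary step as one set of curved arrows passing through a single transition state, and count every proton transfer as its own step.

Step 1: Ionisation: the C–Br σ-bond cleaves heterolytically; both bonding electrons depart with Br⁻, leaving a secondary carbocation at the α-carbon.
(No 1,2-shift: no single shift to an adjacent carbon would give a more stable cation.)
Step 2: A lone pair on the oxygen of CH3OH attacks the carbocation, forming a new C–O σ-bond and an oxonium ion.
Step 3: A second solvent molecule removes the proton on oxygen, giving the neutral ether product.
Total: 3 elementary steps.

3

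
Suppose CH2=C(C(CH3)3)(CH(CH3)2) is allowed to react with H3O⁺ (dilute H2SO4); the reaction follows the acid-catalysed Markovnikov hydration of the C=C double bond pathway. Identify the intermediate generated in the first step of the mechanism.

Step 1: Electrophilic addition begins with the π(C=C) electrons forming a bond to the proton of H3O⁺. Following Markovnikov's rule, the resulting cation is tertiary. H2O is released.
After step 1 the species present is a tertiary carbocation.

tertiary carbocation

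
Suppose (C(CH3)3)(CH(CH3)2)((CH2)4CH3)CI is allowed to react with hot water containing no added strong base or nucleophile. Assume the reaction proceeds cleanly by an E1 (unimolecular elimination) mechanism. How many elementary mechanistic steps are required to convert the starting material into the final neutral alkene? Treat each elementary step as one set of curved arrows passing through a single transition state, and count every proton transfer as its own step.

2

Step 1: The C–I bond breaks with both electrons going to the iodide; I⁻ leaves and a tertiary carbocation remains.
(No 1,2-shift: no single shift to an adjacent carbon would give a more stable cation.)
Step 2: Loss of a β-proton to a water molecule of the solvent: the C–H bonding pair collapses toward the cationic carbon to form the C=C π bond, yielding the alkene.
Total: 2 elementary steps.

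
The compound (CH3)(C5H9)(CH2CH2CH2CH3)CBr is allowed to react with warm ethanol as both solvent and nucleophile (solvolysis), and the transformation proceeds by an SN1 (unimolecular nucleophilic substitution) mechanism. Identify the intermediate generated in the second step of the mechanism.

Step 1: Ionisation: the C–Br σ-bond cleaves heterolytically; both bonding electrons depart with Br⁻, leaving a tertiary carbocation at the α-carbon.
Step 2: CH3CH2OH donates an oxygen lone pair into the empty p orbital of the cation, giving a protonated ether (an oxonium ion).
After step 2 the species present is an oxonium ion.

oxonium ion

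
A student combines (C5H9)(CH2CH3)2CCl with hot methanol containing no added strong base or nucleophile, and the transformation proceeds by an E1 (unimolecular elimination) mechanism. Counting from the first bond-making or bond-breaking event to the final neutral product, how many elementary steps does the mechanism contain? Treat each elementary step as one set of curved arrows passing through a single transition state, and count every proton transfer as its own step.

2

Step 1: The C–Cl bond breaks with both electrons going to the chloride; Cl⁻ leaves and a tertiary carbocation remains.
(No 1,2-shift: no single shift to an adjacent carbon would give a more stable cation.)
Step 2: A weak base (a methanol molecule from the solvent) removes a proton from a carbon adjacent to the cationic centre; the electrons of that C–H bond become the new π(C=C) bond, giving the alkene.
Total: 2 elementary steps.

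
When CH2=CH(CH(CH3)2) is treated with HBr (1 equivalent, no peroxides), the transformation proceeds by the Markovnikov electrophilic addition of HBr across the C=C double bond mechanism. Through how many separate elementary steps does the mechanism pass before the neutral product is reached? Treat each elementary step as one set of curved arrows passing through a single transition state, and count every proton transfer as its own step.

3

Step 1: Electrophilic addition begins with the π(C=C) electrons forming a bond to the proton of HBr. Following Markovnikov's rule, the resulting cation is secondary. The H–Br bond breaks heterolytically, releasing Br⁻.
Step 2: Carbocation rearrangement: a 1,2-hydride shift from the adjacent isopropyl carbon converts the initially-formed secondary cation into the more stable tertiary cation.
Step 3: Nucleophilic attack by Br⁻ on the carbocation completes the addition, giving R–Br.
Total: 3 elementary steps.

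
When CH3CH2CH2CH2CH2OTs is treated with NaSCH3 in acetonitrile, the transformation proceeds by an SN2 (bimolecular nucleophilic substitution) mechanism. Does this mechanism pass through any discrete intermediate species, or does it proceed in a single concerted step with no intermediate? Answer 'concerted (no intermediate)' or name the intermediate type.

concerted (no intermediate)

CH3S⁻ attacks the back face of the α-carbon while TsO⁻ departs with the C–O bonding pair — a single concerted displacement through a pentacoordinate transition state.
All bond changes occur in one transition state; no discrete intermediate is formed.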